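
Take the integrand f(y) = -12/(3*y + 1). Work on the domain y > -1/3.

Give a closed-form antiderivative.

A candidate is checked by its d/dy: the result must match f(y).
Check: d/dy[-4*log(3*y + 1)] = -12/(3*y + 1) = f(y).

An antiderivative is F(y) = -4*log(3*y + 1).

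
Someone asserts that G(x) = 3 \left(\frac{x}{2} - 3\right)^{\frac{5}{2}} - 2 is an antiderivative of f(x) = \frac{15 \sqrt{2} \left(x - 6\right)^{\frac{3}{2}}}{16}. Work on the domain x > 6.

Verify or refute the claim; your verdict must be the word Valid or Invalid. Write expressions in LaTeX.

d/dx[G] = \frac{\sqrt{2} \left(15 x \sqrt{x - 6} - 90 \sqrt{x - 6}\right)}{16}
This equals f(x) exactly, so the claim holds.

Valid - differentiating G returns exactly f.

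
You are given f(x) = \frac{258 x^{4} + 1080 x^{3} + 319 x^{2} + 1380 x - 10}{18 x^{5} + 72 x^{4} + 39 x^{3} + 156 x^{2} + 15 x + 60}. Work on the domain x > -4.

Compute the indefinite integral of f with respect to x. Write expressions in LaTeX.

F(x) = - \frac{2 \log{\left(x + 4 \right)}}{3} + 5 \log{\left(2 x^{2} + 1 \right)} + \frac{5 \log{\left(3 x^{2} + 5 \right)}}{2} + C

A candidate is checked by its d/dx: the result must match f(x).
Check: d/dx[- \frac{2 \log{\left(x + 4 \right)}}{3} + 5 \log{\left(2 x^{2} + 1 \right)} + \frac{5 \log{\left(3 x^{2} + 5 \right)}}{2}] = \frac{258 x^{4} + 1080 x^{3} + 319 x^{2} + 1380 x - 10}{18 x^{5} + 72 x^{4} + 39 x^{3} + 156 x^{2} + 15 x + 60} = f(x).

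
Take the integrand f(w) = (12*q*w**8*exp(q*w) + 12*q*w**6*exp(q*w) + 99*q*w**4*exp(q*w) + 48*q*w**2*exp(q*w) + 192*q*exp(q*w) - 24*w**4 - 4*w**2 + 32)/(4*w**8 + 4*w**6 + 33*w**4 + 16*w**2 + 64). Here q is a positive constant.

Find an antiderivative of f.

An antiderivative is F(w) = 2*w/(w**4 + w**2/2 + 4) + 3*exp(q*w).

Recover f(w) by differentiating a candidate F(w); any mismatch rules it out.
Check: d/dw[2*w/(w**4 + w**2/2 + 4) + 3*exp(q*w)] = (12*q*w**8*exp(q*w) + 12*q*w**6*exp(q*w) + 99*q*w**4*exp(q*w) + 48*q*w**2*exp(q*w) + 192*q*exp(q*w) - 24*w**4 - 4*w**2 + 32)/(4*w**8 + 4*w**6 + 33*w**4 + 16*w**2 + 64) = f(w).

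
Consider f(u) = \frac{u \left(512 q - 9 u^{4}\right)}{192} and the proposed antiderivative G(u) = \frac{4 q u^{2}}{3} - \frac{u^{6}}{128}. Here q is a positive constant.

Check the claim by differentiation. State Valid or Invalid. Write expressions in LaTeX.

Valid: G'(u) = f(u).

d/du[G] = \frac{8 q u}{3} - \frac{3 u^{5}}{64}
This equals f(u) exactly, so the claim holds.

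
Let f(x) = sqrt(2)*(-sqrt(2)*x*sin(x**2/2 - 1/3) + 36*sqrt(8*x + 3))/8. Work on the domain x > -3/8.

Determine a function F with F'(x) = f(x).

An antiderivative is F(x) = sqrt(2)*(24*x*sqrt(8*x + 3) + 9*sqrt(8*x + 3) + sqrt(2)*cos(x**2/2 - 1/3))/8.

An antiderivative F(x) passes only if d/dx[F] lands on f(x) exactly.
Check: d/dx[sqrt(2)*(24*x*sqrt(8*x + 3) + 9*sqrt(8*x + 3) + sqrt(2)*cos(x**2/2 - 1/3))/8] = (-x*sqrt(8*x + 3)*sin(x**2/2 - 1/3) + 144*sqrt(2)*x + 54*sqrt(2))/(4*sqrt(8*x + 3)), which equals f(x).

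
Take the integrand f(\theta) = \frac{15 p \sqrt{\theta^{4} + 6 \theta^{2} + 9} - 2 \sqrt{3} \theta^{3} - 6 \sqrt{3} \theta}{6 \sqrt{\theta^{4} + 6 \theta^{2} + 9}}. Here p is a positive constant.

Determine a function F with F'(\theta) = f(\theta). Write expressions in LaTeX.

An antiderivative is F(\theta) = \frac{5 p \theta}{2} - \frac{\sqrt{\frac{\theta^{4}}{3} + 2 \theta^{2} + 3}}{2}.

Since d/d\theta undoes antidifferentiation here, F'(\theta) = f(\theta) is required of F(\theta).
Check: d/d\theta[\frac{5 p \theta}{2} - \frac{\sqrt{\frac{\theta^{4}}{3} + 2 \theta^{2} + 3}}{2}] = \frac{15 p \sqrt{\theta^{4} + 6 \theta^{2} + 9} - 2 \sqrt{3} \theta^{3} - 6 \sqrt{3} \theta}{6 \sqrt{\theta^{4} + 6 \theta^{2} + 9}} = f(\theta).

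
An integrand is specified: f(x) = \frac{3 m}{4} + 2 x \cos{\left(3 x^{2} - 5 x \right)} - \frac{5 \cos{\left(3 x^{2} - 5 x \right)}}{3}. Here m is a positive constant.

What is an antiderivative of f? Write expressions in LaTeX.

An antiderivative is F(x) = \frac{9 m x + 4 \sin{\left(3 x^{2} - 5 x \right)}}{12}.

Integrate term by term and add the pieces.
Check: d/dx[\frac{9 m x + 4 \sin{\left(3 x^{2} - 5 x \right)}}{12}] = \frac{3 m}{4} + 2 x \cos{\left(3 x^{2} - 5 x \right)} - \frac{5 \cos{\left(3 x^{2} - 5 x \right)}}{3} = f(x).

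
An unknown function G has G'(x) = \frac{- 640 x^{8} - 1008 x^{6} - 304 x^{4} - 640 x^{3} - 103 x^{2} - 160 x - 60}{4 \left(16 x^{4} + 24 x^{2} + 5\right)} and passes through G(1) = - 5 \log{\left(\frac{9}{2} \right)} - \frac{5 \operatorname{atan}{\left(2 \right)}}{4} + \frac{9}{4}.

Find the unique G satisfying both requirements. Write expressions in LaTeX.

For G(x) to be correct, d/dx[G] must agree with the stated G'(x) identically.
A general antiderivative is - 2 x^{5} - \frac{x^{3}}{4} - \frac{x}{2} - 5 \log{\left(2 x^{2} + \frac{5}{2} \right)} - \frac{5 \operatorname{atan}{\left(2 x \right)}}{4} + 5 + C.
The condition gives C = - 5 \log{\left(\frac{9}{2} \right)} - \frac{5 \operatorname{atan}{\left(2 \right)}}{4} + \frac{9}{4} - (- 5 \log{\left(\frac{9}{2} \right)} - \frac{5 \operatorname{atan}{\left(2 \right)}}{4} + \frac{9}{4}) = 0.
So G(x) = - \frac{8 x^{5} + x^{3} + 2 x + 20 \log{\left(2 x^{2} + \frac{5}{2} \right)} + 5 \operatorname{atan}{\left(2 x \right)} - 20}{4}.
Check: d/dx[- \frac{8 x^{5} + x^{3} + 2 x + 20 \log{\left(2 x^{2} + \frac{5}{2} \right)} + 5 \operatorname{atan}{\left(2 x \right)} - 20}{4}] = \frac{- 640 x^{8} - 1008 x^{6} - 304 x^{4} - 640 x^{3} - 103 x^{2} - 160 x - 60}{64 x^{4} + 96 x^{2} + 20}, which equals G'(x).

G(x) = - \frac{8 x^{5} + x^{3} + 2 x + 20 \log{\left(2 x^{2} + \frac{5}{2} \right)} + 5 \operatorname{atan}{\left(2 x \right)} - 20}{4}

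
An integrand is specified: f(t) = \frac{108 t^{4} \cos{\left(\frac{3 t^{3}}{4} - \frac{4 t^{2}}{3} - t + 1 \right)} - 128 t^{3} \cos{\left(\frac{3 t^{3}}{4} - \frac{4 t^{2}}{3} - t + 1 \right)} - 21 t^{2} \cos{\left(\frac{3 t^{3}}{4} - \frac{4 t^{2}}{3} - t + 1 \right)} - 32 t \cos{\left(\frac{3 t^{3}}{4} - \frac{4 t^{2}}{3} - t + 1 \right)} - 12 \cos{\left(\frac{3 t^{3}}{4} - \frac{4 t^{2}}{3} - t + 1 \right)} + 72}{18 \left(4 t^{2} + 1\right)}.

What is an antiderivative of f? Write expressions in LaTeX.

An antiderivative is F(t) = \frac{2 \sin{\left(\frac{3 t^{3}}{4} - \frac{4 t^{2}}{3} - t + 1 \right)}}{3} + 2 \operatorname{atan}{\left(2 t \right)}.

Whatever form F(t) takes, F'(t) = f(t) is non-negotiable.
Check: d/dt[\frac{2 \sin{\left(\frac{3 t^{3}}{4} - \frac{4 t^{2}}{3} - t + 1 \right)}}{3} + 2 \operatorname{atan}{\left(2 t \right)}] = \frac{108 t^{4} \cos{\left(\frac{3 t^{3}}{4} - \frac{4 t^{2}}{3} - t + 1 \right)} - 128 t^{3} \cos{\left(\frac{3 t^{3}}{4} - \frac{4 t^{2}}{3} - t + 1 \right)} - 21 t^{2} \cos{\left(\frac{3 t^{3}}{4} - \frac{4 t^{2}}{3} - t + 1 \right)} - 32 t \cos{\left(\frac{3 t^{3}}{4} - \frac{4 t^{2}}{3} - t + 1 \right)} - 12 \cos{\left(\frac{3 t^{3}}{4} - \frac{4 t^{2}}{3} - t + 1 \right)} + 72}{72 t^{2} + 18}, which equals f(t).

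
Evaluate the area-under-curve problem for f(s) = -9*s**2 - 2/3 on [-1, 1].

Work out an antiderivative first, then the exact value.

Antiderivative: F(s) = -3*s**3 - 2*s/3; value = -22/3

Whatever form F(s) takes, F'(s) = f(s) is non-negotiable.
F(s) = -3*s**3 - 2*s/3 is an antiderivative of f.
Check: d/ds[-3*s**3 - 2*s/3] = -9*s**2 - 2/3 = f(s).
F(1) = -11/3; F(-1) = 11/3.
Integral = F(1) - F(-1) = -22/3.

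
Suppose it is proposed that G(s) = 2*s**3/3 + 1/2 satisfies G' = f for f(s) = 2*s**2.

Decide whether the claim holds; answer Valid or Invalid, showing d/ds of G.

d/ds[G] = 2*s**2
This equals f(s) exactly, so the claim holds.

Valid - differentiating G returns exactly f.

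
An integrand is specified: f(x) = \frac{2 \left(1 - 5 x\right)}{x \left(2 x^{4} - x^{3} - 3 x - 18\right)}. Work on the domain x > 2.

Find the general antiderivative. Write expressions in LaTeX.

Factor the denominator (x \left(x - 2\right) \left(2 x + 3\right) \left(x^{2} + 3\right)) and decompose: f = - \frac{2 \left(x - 61\right)}{147 \left(x^{2} + 3\right)} + \frac{272}{441 \left(2 x + 3\right)} - \frac{9}{49 \left(x - 2\right)} - \frac{1}{9 x}; each piece integrates to a log, atan, or power term.
Check: d/dx[- \frac{\log{\left(x \right)}}{9} - \frac{9 \log{\left(x - 2 \right)}}{49} + \frac{136 \log{\left(x + \frac{3}{2} \right)}}{441} - \frac{\log{\left(x^{2} + 3 \right)}}{147} + \frac{122 \sqrt{3} \operatorname{atan}{\left(\frac{\sqrt{3} x}{3} \right)}}{441}] = \frac{2 - 10 x}{2 x^{5} - x^{4} - 3 x^{2} - 18 x}, which equals f(x).

F(x) = - \frac{\log{\left(x \right)}}{9} - \frac{9 \log{\left(x - 2 \right)}}{49} + \frac{136 \log{\left(x + \frac{3}{2} \right)}}{441} - \frac{\log{\left(x^{2} + 3 \right)}}{147} + \frac{122 \sqrt{3} \operatorname{atan}{\left(\frac{\sqrt{3} x}{3} \right)}}{441} + C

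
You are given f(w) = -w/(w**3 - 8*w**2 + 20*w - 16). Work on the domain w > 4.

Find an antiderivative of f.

Factor the denominator ((w - 4)*(w - 2)**2) and decompose: f = 1/(w - 2) + (w - 2)**(-2) - 1/(w - 4); each piece integrates to a log, atan, or power term.
Check: d/dw[(-(w - 2)*log(w - 4) + (w - 2)*log(w - 2) - 1)/(w - 2)] = -w/(w**3 - 8*w**2 + 20*w - 16) = f(w).

An antiderivative is F(w) = (-(w - 2)*log(w - 4) + (w - 2)*log(w - 2) - 1)/(w - 2).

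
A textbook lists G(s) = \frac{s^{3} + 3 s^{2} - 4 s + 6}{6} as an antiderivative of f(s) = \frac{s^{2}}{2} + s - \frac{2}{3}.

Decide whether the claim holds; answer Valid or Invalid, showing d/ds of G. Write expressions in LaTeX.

Valid: G'(s) = f(s).

d/ds[G] = \frac{s^{2}}{2} + s - \frac{2}{3}
This equals f(s) exactly, so the claim holds.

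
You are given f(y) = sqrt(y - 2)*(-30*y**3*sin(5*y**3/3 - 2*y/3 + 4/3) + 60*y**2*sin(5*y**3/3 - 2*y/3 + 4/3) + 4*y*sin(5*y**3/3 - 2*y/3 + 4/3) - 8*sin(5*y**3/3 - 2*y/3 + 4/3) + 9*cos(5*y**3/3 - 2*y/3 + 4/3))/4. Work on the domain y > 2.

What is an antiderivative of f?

An antiderivative is F(y) = 3*(y - 2)**(3/2)*cos(5*y**3/3 - 2*y/3 + 4/3)/2.

Recognize the product-rule pattern: f = u'v + uv' with u = 3*(y - 2)**(3/2)/2, v = cos(5*y**3/3 - 2*y/3 + 4/3), so integration by parts undoes it.
Check: d/dy[3*(y - 2)**(3/2)*cos(5*y**3/3 - 2*y/3 + 4/3)/2] = -15*y**3*sqrt(y - 2)*sin(5*y**3/3 - 2*y/3 + 4/3)/2 + 15*y**2*sqrt(y - 2)*sin(5*y**3/3 - 2*y/3 + 4/3) + y*sqrt(y - 2)*sin(5*y**3/3 - 2*y/3 + 4/3) - 2*sqrt(y - 2)*sin(5*y**3/3 - 2*y/3 + 4/3) + 9*sqrt(y - 2)*cos(5*y**3/3 - 2*y/3 + 4/3)/4, which equals f(y).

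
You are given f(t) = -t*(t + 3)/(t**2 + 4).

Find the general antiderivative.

F(t) = -t - 3*log(t**2 + 4)/2 + 2*atan(t/2) + C

For F(t) to be correct the identity F'(t) - f(t) = 0 must hold.
Check: d/dt[-t - 3*log(t**2 + 4)/2 + 2*atan(t/2)] = (-t**2 - 3*t)/(t**2 + 4), which equals f(t).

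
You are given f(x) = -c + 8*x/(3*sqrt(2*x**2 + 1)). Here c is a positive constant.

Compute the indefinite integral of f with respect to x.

F(x) = -(3*c*x - 4*sqrt(2*x**2 + 1))/3 + C

For F(x) to be correct the identity F'(x) - f(x) = 0 must hold.
Check: d/dx[-(3*c*x - 4*sqrt(2*x**2 + 1))/3] = (-3*c*sqrt(2*x**2 + 1) + 8*x)/(3*sqrt(2*x**2 + 1)), which equals f(x).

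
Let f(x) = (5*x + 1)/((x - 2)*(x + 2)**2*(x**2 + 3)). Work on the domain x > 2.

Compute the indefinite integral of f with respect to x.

F(x) = -(-231*x*log(x - 2) - 201*x*log(x + 2) + 216*x*log(x**2 + 3) + 272*sqrt(3)*x*atan(sqrt(3)*x/3) - 462*log(x - 2) - 402*log(x + 2) + 432*log(x**2 + 3) + 544*sqrt(3)*atan(sqrt(3)*x/3) + 756)/(2352*(x + 2)) + C

The denominator factors as (x - 2)*(x + 2)**2*(x**2 + 3); partial fractions split f into directly integrable pieces: -(9*x + 17)/(49*(x**2 + 3)) + 67/(784*(x + 2)) + 9/(28*(x + 2)**2) + 11/(112*(x - 2)).
Check: d/dx[-(-231*x*log(x - 2) - 201*x*log(x + 2) + 216*x*log(x**2 + 3) + 272*sqrt(3)*x*atan(sqrt(3)*x/3) - 462*log(x - 2) - 402*log(x + 2) + 432*log(x**2 + 3) + 544*sqrt(3)*atan(sqrt(3)*x/3) + 756)/(2352*(x + 2))] = (5*x + 1)/(x**5 + 2*x**4 - x**3 - 2*x**2 - 12*x - 24), which equals f(x).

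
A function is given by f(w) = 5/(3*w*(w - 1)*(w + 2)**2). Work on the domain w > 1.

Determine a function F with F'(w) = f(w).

An antiderivative is F(w) = 5*(-9*w*log(w) + 4*w*log(w - 1) + 5*w*log(w + 2) - 18*log(w) + 8*log(w - 1) + 10*log(w + 2) - 6)/(108*(w + 2)).

The denominator factors as 3*w*(w - 1)*(w + 2)**2; partial fractions split f into directly integrable pieces: 25/(108*(w + 2)) + 5/(18*(w + 2)**2) + 5/(27*(w - 1)) - 5/(12*w).
Check: d/dw[5*(-9*w*log(w) + 4*w*log(w - 1) + 5*w*log(w + 2) - 18*log(w) + 8*log(w - 1) + 10*log(w + 2) - 6)/(108*(w + 2))] = 5/(3*w**4 + 9*w**3 - 12*w), which equals f(w).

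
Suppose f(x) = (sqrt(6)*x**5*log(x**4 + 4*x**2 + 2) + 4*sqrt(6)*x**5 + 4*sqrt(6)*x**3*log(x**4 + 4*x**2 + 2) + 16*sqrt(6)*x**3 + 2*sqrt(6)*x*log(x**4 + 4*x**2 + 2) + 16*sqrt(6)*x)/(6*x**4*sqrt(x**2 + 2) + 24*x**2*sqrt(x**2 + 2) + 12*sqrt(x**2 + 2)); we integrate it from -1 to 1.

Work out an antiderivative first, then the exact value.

Antiderivative: F(x) = sqrt(3*x**2/2 + 3)*log(x**4 + 4*x**2 + 2)/3; value = 0

f has the shape u'v + uv' for u = sqrt(3*x**2/2 + 3)/3 and v = log(x**4 + 4*x**2 + 2) — it is the derivative of the product u*v.
F(x) = sqrt(3*x**2/2 + 3)*log(x**4 + 4*x**2 + 2)/3 is an antiderivative of f.
Check: d/dx[sqrt(3*x**2/2 + 3)*log(x**4 + 4*x**2 + 2)/3] = (sqrt(3)*x**5*log(x**4 + 4*x**2 + 2) + 4*sqrt(3)*x**5 + 4*sqrt(3)*x**3*log(x**4 + 4*x**2 + 2) + 16*sqrt(3)*x**3 + 2*sqrt(3)*x*log(x**4 + 4*x**2 + 2) + 16*sqrt(3)*x)/(3*sqrt(2)*x**4*sqrt(x**2 + 2) + 12*sqrt(2)*x**2*sqrt(x**2 + 2) + 6*sqrt(2)*sqrt(x**2 + 2)), which equals f(x).
F(1) = sqrt(2)*log(7)/2; F(-1) = sqrt(2)*log(7)/2.
Integral = F(1) - F(-1) = 0.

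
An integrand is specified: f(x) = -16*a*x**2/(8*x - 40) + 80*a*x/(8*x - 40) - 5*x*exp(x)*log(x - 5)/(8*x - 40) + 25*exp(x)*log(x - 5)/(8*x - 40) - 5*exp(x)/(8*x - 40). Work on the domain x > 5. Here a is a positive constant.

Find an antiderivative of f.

Integrate term by term and add the pieces.
Check: d/dx[-(8*a*x**2 + 5*exp(x)*log(x - 5))/8] = (-16*a*x**2 + 80*a*x - 5*x*exp(x)*log(x - 5) + 25*exp(x)*log(x - 5) - 5*exp(x))/(8*x - 40), which equals f(x).

An antiderivative is F(x) = -(8*a*x**2 + 5*exp(x)*log(x - 5))/8.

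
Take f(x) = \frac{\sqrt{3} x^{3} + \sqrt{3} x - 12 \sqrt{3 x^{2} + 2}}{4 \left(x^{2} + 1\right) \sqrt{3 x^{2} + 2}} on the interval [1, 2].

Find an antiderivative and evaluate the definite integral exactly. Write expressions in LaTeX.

For F(x) to be correct the identity F'(x) - f(x) = 0 must hold.
F(x) = - \frac{- \sqrt{3} \sqrt{3 x^{2} + 2} + 36 \operatorname{atan}{\left(x \right)}}{12} is an antiderivative of f.
Check: d/dx[- \frac{- \sqrt{3} \sqrt{3 x^{2} + 2} + 36 \operatorname{atan}{\left(x \right)}}{12}] = \frac{\sqrt{3} x^{3} + \sqrt{3} x - 12 \sqrt{3 x^{2} + 2}}{4 x^{2} \sqrt{3 x^{2} + 2} + 4 \sqrt{3 x^{2} + 2}}, which equals f(x).
F(2) = - 3 \operatorname{atan}{\left(2 \right)} + \frac{\sqrt{42}}{12}; F(1) = - \frac{3 \pi}{4} + \frac{\sqrt{15}}{12}.
Integral = F(2) - F(1) = - 3 \operatorname{atan}{\left(2 \right)} - \frac{\sqrt{15}}{12} + \frac{\sqrt{42}}{12} + \frac{3 \pi}{4}.

Antiderivative: F(x) = - \frac{- \sqrt{3} \sqrt{3 x^{2} + 2} + 36 \operatorname{atan}{\left(x \right)}}{12}; value = - 3 \operatorname{atan}{\left(2 \right)} - \frac{\sqrt{15}}{12} + \frac{\sqrt{42}}{12} + \frac{3 \pi}{4}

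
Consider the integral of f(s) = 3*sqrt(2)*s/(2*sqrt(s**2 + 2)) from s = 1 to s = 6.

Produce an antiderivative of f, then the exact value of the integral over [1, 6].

Antiderivative: F(s) = 3*sqrt(s**2/2 + 1); value = -3*sqrt(6)/2 + 3*sqrt(19)

The substitution u = s**2/2 + 1 works: f is exactly (dF/du)*(du/ds) for that inner function.
F(s) = 3*sqrt(s**2/2 + 1) is an antiderivative of f.
Check: d/ds[3*sqrt(s**2/2 + 1)] = 3*sqrt(2)*s/(2*sqrt(s**2 + 2)) = f(s).
F(6) = 3*sqrt(19); F(1) = 3*sqrt(6)/2.
Integral = F(6) - F(1) = -3*sqrt(6)/2 + 3*sqrt(19).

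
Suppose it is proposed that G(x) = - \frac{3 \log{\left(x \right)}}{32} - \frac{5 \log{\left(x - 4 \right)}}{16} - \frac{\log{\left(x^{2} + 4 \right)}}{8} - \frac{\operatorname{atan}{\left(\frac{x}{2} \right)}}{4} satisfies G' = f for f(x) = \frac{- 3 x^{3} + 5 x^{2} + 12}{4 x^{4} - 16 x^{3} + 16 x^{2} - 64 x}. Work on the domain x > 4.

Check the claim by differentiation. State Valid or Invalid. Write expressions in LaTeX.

d/dx[G] = \frac{- 21 x^{3} + 28 x^{2} + 12 x + 48}{32 x^{4} - 128 x^{3} + 128 x^{2} - 512 x}
d/dx[G] - f(x) = \frac{3}{32 x} != 0.

Invalid: d/dx[G] - f = \frac{3}{32 x}, which is not 0.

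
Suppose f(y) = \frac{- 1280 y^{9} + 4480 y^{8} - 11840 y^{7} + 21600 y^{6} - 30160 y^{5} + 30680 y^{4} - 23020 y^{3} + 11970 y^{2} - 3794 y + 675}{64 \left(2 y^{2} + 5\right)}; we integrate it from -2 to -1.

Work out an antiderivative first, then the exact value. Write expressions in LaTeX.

Differentiate the proposed F(y) back; it has to land on f(y) exactly.
F(y) = - \frac{5 y^{8}}{4} + 5 y^{7} - \frac{45 y^{6}}{4} + \frac{65 y^{5}}{4} - \frac{535 y^{4}}{32} + \frac{195 y^{3}}{16} - \frac{405 y^{2}}{64} + \frac{135 y}{64} + \log{\left(y^{2} + \frac{5}{2} \right)} is an antiderivative of f.
Check: d/dy[- \frac{5 y^{8}}{4} + 5 y^{7} - \frac{45 y^{6}}{4} + \frac{65 y^{5}}{4} - \frac{535 y^{4}}{32} + \frac{195 y^{3}}{16} - \frac{405 y^{2}}{64} + \frac{135 y}{64} + \log{\left(y^{2} + \frac{5}{2} \right)}] = \frac{- 1280 y^{9} + 4480 y^{8} - 11840 y^{7} + 21600 y^{6} - 30160 y^{5} + 30680 y^{4} - 23020 y^{3} + 11970 y^{2} - 3794 y + 675}{128 y^{2} + 320}, which equals f(y).
F(-1) = - \frac{2275}{32} + \log{\left(\frac{7}{2} \right)}; F(-2) = - \frac{83025}{32} + \log{\left(\frac{13}{2} \right)}.
Integral = F(-1) - F(-2) = - \log{\left(\frac{13}{2} \right)} + \log{\left(\frac{7}{2} \right)} + \frac{40375}{16}.

Antiderivative: F(y) = - \frac{5 y^{8}}{4} + 5 y^{7} - \frac{45 y^{6}}{4} + \frac{65 y^{5}}{4} - \frac{535 y^{4}}{32} + \frac{195 y^{3}}{16} - \frac{405 y^{2}}{64} + \frac{135 y}{64} + \log{\left(y^{2} + \frac{5}{2} \right)}; value = - \log{\left(\frac{13}{2} \right)} + \log{\left(\frac{7}{2} \right)} + \frac{40375}{16}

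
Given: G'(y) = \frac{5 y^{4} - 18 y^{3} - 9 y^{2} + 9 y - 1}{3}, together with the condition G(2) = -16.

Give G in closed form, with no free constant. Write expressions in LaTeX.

G(y) = \frac{y^{5}}{3} - \frac{3 y^{4}}{2} - y^{3} + \frac{3 y^{2}}{2} - \frac{y}{3}

For G(y) to be correct, d/dy[G] must agree with the stated G'(y) identically.
A general antiderivative is \frac{y^{5}}{3} - \frac{3 y^{4}}{2} - y^{3} + \frac{3 y^{2}}{2} - \frac{y}{3} + 1 + C.
The condition gives C = -16 - (-15) = -1.
So G(y) = \frac{y^{5}}{3} - \frac{3 y^{4}}{2} - y^{3} + \frac{3 y^{2}}{2} - \frac{y}{3}.
Check: d/dy[\frac{y^{5}}{3} - \frac{3 y^{4}}{2} - y^{3} + \frac{3 y^{2}}{2} - \frac{y}{3}] = \frac{5 y^{4}}{3} - 6 y^{3} - 3 y^{2} + 3 y - \frac{1}{3}, which equals G'(y).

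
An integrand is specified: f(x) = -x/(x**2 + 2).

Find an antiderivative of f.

An antiderivative is F(x) = -log(x**2 + 2)/2.

f matches the chain-rule pattern g'(h)*h' with inner function h(x) = x**2 + 2; substituting u = h(x) collapses the integral.
Check: d/dx[-log(x**2 + 2)/2] = -x/(x**2 + 2) = f(x).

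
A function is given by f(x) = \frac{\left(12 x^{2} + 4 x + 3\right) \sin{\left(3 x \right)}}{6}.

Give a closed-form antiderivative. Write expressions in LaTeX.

A first test for any F(x): its x-derivative must equal f(x) identically.
Check: d/dx[- \frac{2 x^{2} \cos{\left(3 x \right)}}{3} + \frac{4 x \sin{\left(3 x \right)}}{9} - \frac{2 x \cos{\left(3 x \right)}}{9} + \frac{2 \sin{\left(3 x \right)}}{27} - \frac{\cos{\left(3 x \right)}}{54}] = 2 x^{2} \sin{\left(3 x \right)} + \frac{2 x \sin{\left(3 x \right)}}{3} + \frac{\sin{\left(3 x \right)}}{2}, which equals f(x).

An antiderivative is F(x) = - \frac{2 x^{2} \cos{\left(3 x \right)}}{3} + \frac{4 x \sin{\left(3 x \right)}}{9} - \frac{2 x \cos{\left(3 x \right)}}{9} + \frac{2 \sin{\left(3 x \right)}}{27} - \frac{\cos{\left(3 x \right)}}{54}.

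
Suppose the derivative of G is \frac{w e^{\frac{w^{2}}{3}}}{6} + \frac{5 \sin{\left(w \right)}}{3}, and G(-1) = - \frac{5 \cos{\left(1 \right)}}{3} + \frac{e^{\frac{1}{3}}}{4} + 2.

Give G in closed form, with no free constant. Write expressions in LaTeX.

The integrand splits into summands that can be handled one at a time.
A general antiderivative is \frac{e^{\frac{w^{2}}{3}}}{4} - \frac{5 \cos{\left(w \right)}}{3} + C.
The condition gives C = - \frac{5 \cos{\left(1 \right)}}{3} + \frac{e^{\frac{1}{3}}}{4} + 2 - (- \frac{5 \cos{\left(1 \right)}}{3} + \frac{e^{\frac{1}{3}}}{4}) = 2.
So G(w) = \frac{e^{\frac{w^{2}}{3}}}{4} - \frac{5 \cos{\left(w \right)}}{3} + 2.
Check: d/dw[\frac{e^{\frac{w^{2}}{3}}}{4} - \frac{5 \cos{\left(w \right)}}{3} + 2] = \frac{w e^{\frac{w^{2}}{3}}}{6} + \frac{5 \sin{\left(w \right)}}{3} = G'(w).

G(w) = \frac{e^{\frac{w^{2}}{3}}}{4} - \frac{5 \cos{\left(w \right)}}{3} + 2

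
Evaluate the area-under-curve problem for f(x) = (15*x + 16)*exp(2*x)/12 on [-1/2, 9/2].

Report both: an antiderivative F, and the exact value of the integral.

Antiderivative: F(x) = 5*x*exp(2*x)/8 + 17*exp(2*x)/48; value = -exp(-1)/24 + 19*exp(9)/6

Recognize the product-rule pattern: f = u'v + uv' with u = 5*x/8 + 17/48, v = exp(2*x), so integration by parts undoes it.
F(x) = 5*x*exp(2*x)/8 + 17*exp(2*x)/48 is an antiderivative of f.
Check: d/dx[5*x*exp(2*x)/8 + 17*exp(2*x)/48] = 5*x*exp(2*x)/4 + 4*exp(2*x)/3, which equals f(x).
F(9/2) = 19*exp(9)/6; F(-1/2) = exp(-1)/24.
Integral = F(9/2) - F(-1/2) = -exp(-1)/24 + 19*exp(9)/6.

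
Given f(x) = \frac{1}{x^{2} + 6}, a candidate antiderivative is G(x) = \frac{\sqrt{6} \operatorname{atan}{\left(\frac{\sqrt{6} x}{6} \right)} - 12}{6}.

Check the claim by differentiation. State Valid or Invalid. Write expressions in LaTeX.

d/dx[G] = \frac{1}{x^{2} + 6}
This equals f(x) exactly, so the claim holds.

Valid. The derivative of G reproduces f.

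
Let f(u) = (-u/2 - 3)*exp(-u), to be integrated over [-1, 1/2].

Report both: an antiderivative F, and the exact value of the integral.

Antiderivative: F(u) = (u + 7)*exp(-u)/2; value = -3*exp(1) + 15*exp(-1/2)/4

Recognize the product-rule pattern: f = v'r + vr' with v = u/2 + 7/2, r = exp(-u), so integration by parts undoes it.
F(u) = (u + 7)*exp(-u)/2 is an antiderivative of f.
Check: d/du[(u + 7)*exp(-u)/2] = (-u - 6)*exp(-u)/2, which equals f(u).
F(1/2) = 15*exp(-1/2)/4; F(-1) = 3*exp(1).
Integral = F(1/2) - F(-1) = -3*exp(1) + 15*exp(-1/2)/4.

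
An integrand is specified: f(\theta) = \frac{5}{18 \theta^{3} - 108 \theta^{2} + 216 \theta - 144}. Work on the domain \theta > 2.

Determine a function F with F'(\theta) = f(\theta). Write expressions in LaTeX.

A first test for any F(\theta): its \theta-derivative must equal f(\theta) identically.
Check: d/d\theta[- \frac{5}{4 \left(3 \theta - 6\right)^{2}}] = \frac{5}{18 \theta^{3} - 108 \theta^{2} + 216 \theta - 144} = f(\theta).

An antiderivative is F(\theta) = - \frac{5}{4 \left(3 \theta - 6\right)^{2}}.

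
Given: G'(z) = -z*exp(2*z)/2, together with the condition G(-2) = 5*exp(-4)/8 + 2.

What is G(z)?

Recognize the product-rule pattern: G'(z) = u'v + uv' with u = 1/8 - z/4, v = exp(2*z), so integration by parts undoes it.
A general antiderivative is (1 - 2*z)*exp(2*z)/8 + C.
The condition gives C = 5*exp(-4)/8 + 2 - (5*exp(-4)/8) = 2.
So G(z) = ((1 - 2*z)*exp(2*z) + 16)/8.
Check: d/dz[((1 - 2*z)*exp(2*z) + 16)/8] = -z*exp(2*z)/2 = G'(z).

G(z) = ((1 - 2*z)*exp(2*z) + 16)/8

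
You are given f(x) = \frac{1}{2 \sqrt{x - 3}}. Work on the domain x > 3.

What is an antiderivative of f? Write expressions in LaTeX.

An antiderivative is F(x) = \sqrt{x - 3}.

For F(x) to be correct the identity F'(x) - f(x) = 0 must hold.
Check: d/dx[\sqrt{x - 3}] = \frac{1}{2 \sqrt{x - 3}} = f(x).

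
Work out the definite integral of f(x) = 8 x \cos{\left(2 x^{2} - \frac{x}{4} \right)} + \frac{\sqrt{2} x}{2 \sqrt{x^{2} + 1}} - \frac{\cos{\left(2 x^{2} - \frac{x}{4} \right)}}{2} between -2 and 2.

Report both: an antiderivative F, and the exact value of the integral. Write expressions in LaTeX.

Antiderivative: F(x) = \frac{\sqrt{2 x^{2} + 2}}{2} + 2 \sin{\left(2 x^{2} - \frac{x}{4} \right)}; value = - 2 \sin{\left(\frac{17}{2} \right)} + 2 \sin{\left(\frac{15}{2} \right)}

The integrand splits into summands that can be handled one at a time.
F(x) = \frac{\sqrt{2 x^{2} + 2}}{2} + 2 \sin{\left(2 x^{2} - \frac{x}{4} \right)} is an antiderivative of f.
Check: d/dx[\frac{\sqrt{2 x^{2} + 2}}{2} + 2 \sin{\left(2 x^{2} - \frac{x}{4} \right)}] = \frac{16 x \sqrt{x^{2} + 1} \cos{\left(2 x^{2} - \frac{x}{4} \right)} + \sqrt{2} x - \sqrt{x^{2} + 1} \cos{\left(2 x^{2} - \frac{x}{4} \right)}}{2 \sqrt{x^{2} + 1}}, which equals f(x).
F(2) = \frac{\sqrt{10}}{2} + 2 \sin{\left(\frac{15}{2} \right)}; F(-2) = \frac{\sqrt{10}}{2} + 2 \sin{\left(\frac{17}{2} \right)}.
Integral = F(2) - F(-2) = - 2 \sin{\left(\frac{17}{2} \right)} + 2 \sin{\left(\frac{15}{2} \right)}.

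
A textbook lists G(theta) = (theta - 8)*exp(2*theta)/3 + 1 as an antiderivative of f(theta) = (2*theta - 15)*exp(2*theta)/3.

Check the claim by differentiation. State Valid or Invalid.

Valid. The derivative of G reproduces f.

d/dtheta[G] = 2*theta*exp(2*theta)/3 - 5*exp(2*theta)
This equals f(theta) exactly, so the claim holds.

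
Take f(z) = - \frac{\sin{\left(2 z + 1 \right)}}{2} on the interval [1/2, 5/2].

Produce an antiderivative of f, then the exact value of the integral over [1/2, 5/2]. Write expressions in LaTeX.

Antiderivative: F(z) = \frac{\cos{\left(2 z + 1 \right)}}{4}; value = - \frac{\cos{\left(2 \right)}}{4} + \frac{\cos{\left(6 \right)}}{4}

Whatever form F(z) takes, F'(z) = f(z) is non-negotiable.
F(z) = \frac{\cos{\left(2 z + 1 \right)}}{4} is an antiderivative of f.
Check: d/dz[\frac{\cos{\left(2 z + 1 \right)}}{4}] = - \frac{\sin{\left(2 z + 1 \right)}}{2} = f(z).
F(5/2) = \frac{\cos{\left(6 \right)}}{4}; F(1/2) = \frac{\cos{\left(2 \right)}}{4}.
Integral = F(5/2) - F(1/2) = - \frac{\cos{\left(2 \right)}}{4} + \frac{\cos{\left(6 \right)}}{4}.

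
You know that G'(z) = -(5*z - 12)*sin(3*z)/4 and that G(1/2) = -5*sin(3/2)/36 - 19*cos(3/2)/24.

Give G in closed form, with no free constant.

A first test for any G(z): its z-derivative must equal the given G'(z).
A general antiderivative is 5*z*cos(3*z)/12 - 5*sin(3*z)/36 - cos(3*z) + C.
The condition gives C = -5*sin(3/2)/36 - 19*cos(3/2)/24 - (-5*sin(3/2)/36 - 19*cos(3/2)/24) = 0.
So G(z) = 5*z*cos(3*z)/12 - 5*sin(3*z)/36 - cos(3*z).
Check: d/dz[5*z*cos(3*z)/12 - 5*sin(3*z)/36 - cos(3*z)] = -5*z*sin(3*z)/4 + 3*sin(3*z), which equals G'(z).

G(z) = 5*z*cos(3*z)/12 - 5*sin(3*z)/36 - cos(3*z)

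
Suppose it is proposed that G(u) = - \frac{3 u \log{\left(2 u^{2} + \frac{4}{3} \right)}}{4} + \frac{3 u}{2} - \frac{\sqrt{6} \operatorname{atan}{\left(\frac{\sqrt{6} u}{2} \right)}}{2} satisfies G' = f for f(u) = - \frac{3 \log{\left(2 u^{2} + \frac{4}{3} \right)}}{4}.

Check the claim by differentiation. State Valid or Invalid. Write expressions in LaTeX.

d/du[G] = - \frac{3 \log{\left(u^{2} + \frac{2}{3} \right)}}{4} - \frac{3 \log{\left(2 \right)}}{4}
This equals f(u) exactly, so the claim holds.

Valid: G'(u) = f(u).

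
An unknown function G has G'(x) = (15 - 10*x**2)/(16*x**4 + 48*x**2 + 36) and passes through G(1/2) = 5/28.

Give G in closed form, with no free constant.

G(x) = 5*x/(8*x**2 + 12)

G'(x) has the shape u'v + uv' for u = 5*x/4 and v = 1/(2*x**2 + 3) — it is the derivative of the product u*v.
A general antiderivative is 5*x/(4*(2*x**2 + 3)) + C.
The condition gives C = 5/28 - (5/28) = 0.
So G(x) = 5*x/(8*x**2 + 12).
Check: d/dx[5*x/(8*x**2 + 12)] = (15 - 10*x**2)/(16*x**4 + 48*x**2 + 36) = G'(x).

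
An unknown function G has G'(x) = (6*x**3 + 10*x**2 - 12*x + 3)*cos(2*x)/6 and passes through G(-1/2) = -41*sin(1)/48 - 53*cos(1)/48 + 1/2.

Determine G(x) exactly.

Whatever form G(x) takes, its d/dx must return the stated G'(x).
A general antiderivative is x**3*sin(2*x)/2 + 5*x**2*sin(2*x)/6 + 3*x**2*cos(2*x)/4 - 7*x*sin(2*x)/4 + 5*x*cos(2*x)/6 - sin(2*x)/6 - 7*cos(2*x)/8 + C.
The condition gives C = -41*sin(1)/48 - 53*cos(1)/48 + 1/2 - (-41*sin(1)/48 - 53*cos(1)/48) = 1/2.
So G(x) = x**3*sin(2*x)/2 + 5*x**2*sin(2*x)/6 + 3*x**2*cos(2*x)/4 - 7*x*sin(2*x)/4 + 5*x*cos(2*x)/6 - sin(2*x)/6 - 7*cos(2*x)/8 + 1/2.
Check: d/dx[x**3*sin(2*x)/2 + 5*x**2*sin(2*x)/6 + 3*x**2*cos(2*x)/4 - 7*x*sin(2*x)/4 + 5*x*cos(2*x)/6 - sin(2*x)/6 - 7*cos(2*x)/8 + 1/2] = x**3*cos(2*x) + 5*x**2*cos(2*x)/3 - 2*x*cos(2*x) + cos(2*x)/2, which equals G'(x).

G(x) = x**3*sin(2*x)/2 + 5*x**2*sin(2*x)/6 + 3*x**2*cos(2*x)/4 - 7*x*sin(2*x)/4 + 5*x*cos(2*x)/6 - sin(2*x)/6 - 7*cos(2*x)/8 + 1/2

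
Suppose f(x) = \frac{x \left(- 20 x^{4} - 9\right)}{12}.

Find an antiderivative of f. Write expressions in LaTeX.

An antiderivative is F(x) = - \frac{5 x^{6}}{18} - \frac{3 x^{2}}{8}.

Check any antiderivative F(x) by computing F'(x) and comparing it with f(x).
Check: d/dx[- \frac{5 x^{6}}{18} - \frac{3 x^{2}}{8}] = - \frac{5 x^{5}}{3} - \frac{3 x}{4}, which equals f(x).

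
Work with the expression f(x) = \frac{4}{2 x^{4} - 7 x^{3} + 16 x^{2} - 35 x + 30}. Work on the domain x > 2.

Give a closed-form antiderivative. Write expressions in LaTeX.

Factor the denominator (\left(x - 2\right) \left(2 x - 3\right) \left(x^{2} + 5\right)) and decompose: f = \frac{4 \left(7 x - 4\right)}{261 \left(x^{2} + 5\right)} - \frac{32}{29 \left(2 x - 3\right)} + \frac{4}{9 \left(x - 2\right)}; each piece integrates to a log, atan, or power term.
Check: d/dx[\frac{4 \log{\left(x - 2 \right)}}{9} - \frac{16 \log{\left(x - \frac{3}{2} \right)}}{29} + \frac{14 \log{\left(x^{2} + 5 \right)}}{261} - \frac{16 \sqrt{5} \operatorname{atan}{\left(\frac{\sqrt{5} x}{5} \right)}}{1305}] = \frac{4}{2 x^{4} - 7 x^{3} + 16 x^{2} - 35 x + 30} = f(x).

An antiderivative is F(x) = \frac{4 \log{\left(x - 2 \right)}}{9} - \frac{16 \log{\left(x - \frac{3}{2} \right)}}{29} + \frac{14 \log{\left(x^{2} + 5 \right)}}{261} - \frac{16 \sqrt{5} \operatorname{atan}{\left(\frac{\sqrt{5} x}{5} \right)}}{1305}.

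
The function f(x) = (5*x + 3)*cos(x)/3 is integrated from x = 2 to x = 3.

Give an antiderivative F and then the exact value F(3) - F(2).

Antiderivative: F(x) = 5*x*sin(x)/3 + sin(x) + 5*cos(x)/3; value = -13*sin(2)/3 + 5*cos(3)/3 - 5*cos(2)/3 + 6*sin(3)

A first test for any F(x): its x-derivative must equal f(x) identically.
F(x) = 5*x*sin(x)/3 + sin(x) + 5*cos(x)/3 is an antiderivative of f.
Check: d/dx[5*x*sin(x)/3 + sin(x) + 5*cos(x)/3] = 5*x*cos(x)/3 + cos(x), which equals f(x).
F(3) = 5*cos(3)/3 + 6*sin(3); F(2) = 5*cos(2)/3 + 13*sin(2)/3.
Integral = F(3) - F(2) = -13*sin(2)/3 + 5*cos(3)/3 - 5*cos(2)/3 + 6*sin(3).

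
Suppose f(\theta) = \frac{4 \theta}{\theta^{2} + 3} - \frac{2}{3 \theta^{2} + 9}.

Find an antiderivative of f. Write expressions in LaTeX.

An antiderivative is F(\theta) = 2 \log{\left(\theta^{2} + 3 \right)} - \frac{2 \sqrt{3} \operatorname{atan}{\left(\frac{\sqrt{3} \theta}{3} \right)}}{9}.

Integrate term by term and add the pieces.
Check: d/d\theta[2 \log{\left(\theta^{2} + 3 \right)} - \frac{2 \sqrt{3} \operatorname{atan}{\left(\frac{\sqrt{3} \theta}{3} \right)}}{9}] = \frac{12 \theta - 2}{3 \theta^{2} + 9}, which equals f(\theta).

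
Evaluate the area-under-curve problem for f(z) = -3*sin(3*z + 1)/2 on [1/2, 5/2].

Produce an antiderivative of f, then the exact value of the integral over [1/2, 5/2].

Antiderivative: F(z) = cos(3*z + 1)/2; value = cos(17/2)/2 - cos(5/2)/2

Check any antiderivative F(z) by computing F'(z) and comparing it with f(z).
F(z) = cos(3*z + 1)/2 is an antiderivative of f.
Check: d/dz[cos(3*z + 1)/2] = -3*sin(3*z + 1)/2 = f(z).
F(5/2) = cos(17/2)/2; F(1/2) = cos(5/2)/2.
Integral = F(5/2) - F(1/2) = cos(17/2)/2 - cos(5/2)/2.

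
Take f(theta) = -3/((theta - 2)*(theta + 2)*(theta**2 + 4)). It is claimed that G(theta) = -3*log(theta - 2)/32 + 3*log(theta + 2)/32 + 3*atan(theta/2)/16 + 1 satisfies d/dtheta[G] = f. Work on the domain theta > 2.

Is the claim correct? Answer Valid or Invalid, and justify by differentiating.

Valid: G'(theta) = f(theta).

d/dtheta[G] = -3/(theta**4 - 16)
This equals f(theta) exactly, so the claim holds.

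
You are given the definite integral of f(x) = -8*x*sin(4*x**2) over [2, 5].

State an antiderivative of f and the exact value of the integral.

Antiderivative: F(x) = cos(4*x**2); value = cos(100) - cos(16)

f matches the chain-rule pattern g'(h)*h' with inner function h(x) = 4*x**2; substituting u = h(x) collapses the integral.
F(x) = cos(4*x**2) is an antiderivative of f.
Check: d/dx[cos(4*x**2)] = -8*x*sin(4*x**2) = f(x).
F(5) = cos(100); F(2) = cos(16).
Integral = F(5) - F(2) = cos(100) - cos(16).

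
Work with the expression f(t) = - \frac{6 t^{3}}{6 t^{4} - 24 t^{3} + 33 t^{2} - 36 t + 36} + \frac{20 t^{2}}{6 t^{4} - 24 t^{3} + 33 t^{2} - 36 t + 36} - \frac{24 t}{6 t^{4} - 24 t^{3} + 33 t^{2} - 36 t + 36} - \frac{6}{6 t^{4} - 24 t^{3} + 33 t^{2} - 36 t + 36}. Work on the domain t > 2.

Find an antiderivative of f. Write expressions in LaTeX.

Integrate term by term and add the pieces.
Check: d/dt[- \frac{\log{\left(t^{2} + \frac{3}{2} \right)}}{2} + \frac{2}{3 t - 6}] = \frac{- 6 t^{3} + 20 t^{2} - 24 t - 6}{6 t^{4} - 24 t^{3} + 33 t^{2} - 36 t + 36}, which equals f(t).

An antiderivative is F(t) = - \frac{\log{\left(t^{2} + \frac{3}{2} \right)}}{2} + \frac{2}{3 t - 6}.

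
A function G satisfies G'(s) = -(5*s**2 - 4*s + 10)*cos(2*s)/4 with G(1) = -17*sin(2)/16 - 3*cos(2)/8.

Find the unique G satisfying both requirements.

G(s) = -5*s**2*sin(2*s)/8 + s*sin(2*s)/2 - 5*s*cos(2*s)/8 - 15*sin(2*s)/16 + cos(2*s)/4

Recover the given G'(s) by differentiating a candidate G(s); any mismatch rules it out.
A general antiderivative is -5*s**2*sin(2*s)/8 + s*sin(2*s)/2 - 5*s*cos(2*s)/8 - 15*sin(2*s)/16 + cos(2*s)/4 + C.
The condition gives C = -17*sin(2)/16 - 3*cos(2)/8 - (-17*sin(2)/16 - 3*cos(2)/8) = 0.
So G(s) = -5*s**2*sin(2*s)/8 + s*sin(2*s)/2 - 5*s*cos(2*s)/8 - 15*sin(2*s)/16 + cos(2*s)/4.
Check: d/ds[-5*s**2*sin(2*s)/8 + s*sin(2*s)/2 - 5*s*cos(2*s)/8 - 15*sin(2*s)/16 + cos(2*s)/4] = -5*s**2*cos(2*s)/4 + s*cos(2*s) - 5*cos(2*s)/2, which equals G'(s).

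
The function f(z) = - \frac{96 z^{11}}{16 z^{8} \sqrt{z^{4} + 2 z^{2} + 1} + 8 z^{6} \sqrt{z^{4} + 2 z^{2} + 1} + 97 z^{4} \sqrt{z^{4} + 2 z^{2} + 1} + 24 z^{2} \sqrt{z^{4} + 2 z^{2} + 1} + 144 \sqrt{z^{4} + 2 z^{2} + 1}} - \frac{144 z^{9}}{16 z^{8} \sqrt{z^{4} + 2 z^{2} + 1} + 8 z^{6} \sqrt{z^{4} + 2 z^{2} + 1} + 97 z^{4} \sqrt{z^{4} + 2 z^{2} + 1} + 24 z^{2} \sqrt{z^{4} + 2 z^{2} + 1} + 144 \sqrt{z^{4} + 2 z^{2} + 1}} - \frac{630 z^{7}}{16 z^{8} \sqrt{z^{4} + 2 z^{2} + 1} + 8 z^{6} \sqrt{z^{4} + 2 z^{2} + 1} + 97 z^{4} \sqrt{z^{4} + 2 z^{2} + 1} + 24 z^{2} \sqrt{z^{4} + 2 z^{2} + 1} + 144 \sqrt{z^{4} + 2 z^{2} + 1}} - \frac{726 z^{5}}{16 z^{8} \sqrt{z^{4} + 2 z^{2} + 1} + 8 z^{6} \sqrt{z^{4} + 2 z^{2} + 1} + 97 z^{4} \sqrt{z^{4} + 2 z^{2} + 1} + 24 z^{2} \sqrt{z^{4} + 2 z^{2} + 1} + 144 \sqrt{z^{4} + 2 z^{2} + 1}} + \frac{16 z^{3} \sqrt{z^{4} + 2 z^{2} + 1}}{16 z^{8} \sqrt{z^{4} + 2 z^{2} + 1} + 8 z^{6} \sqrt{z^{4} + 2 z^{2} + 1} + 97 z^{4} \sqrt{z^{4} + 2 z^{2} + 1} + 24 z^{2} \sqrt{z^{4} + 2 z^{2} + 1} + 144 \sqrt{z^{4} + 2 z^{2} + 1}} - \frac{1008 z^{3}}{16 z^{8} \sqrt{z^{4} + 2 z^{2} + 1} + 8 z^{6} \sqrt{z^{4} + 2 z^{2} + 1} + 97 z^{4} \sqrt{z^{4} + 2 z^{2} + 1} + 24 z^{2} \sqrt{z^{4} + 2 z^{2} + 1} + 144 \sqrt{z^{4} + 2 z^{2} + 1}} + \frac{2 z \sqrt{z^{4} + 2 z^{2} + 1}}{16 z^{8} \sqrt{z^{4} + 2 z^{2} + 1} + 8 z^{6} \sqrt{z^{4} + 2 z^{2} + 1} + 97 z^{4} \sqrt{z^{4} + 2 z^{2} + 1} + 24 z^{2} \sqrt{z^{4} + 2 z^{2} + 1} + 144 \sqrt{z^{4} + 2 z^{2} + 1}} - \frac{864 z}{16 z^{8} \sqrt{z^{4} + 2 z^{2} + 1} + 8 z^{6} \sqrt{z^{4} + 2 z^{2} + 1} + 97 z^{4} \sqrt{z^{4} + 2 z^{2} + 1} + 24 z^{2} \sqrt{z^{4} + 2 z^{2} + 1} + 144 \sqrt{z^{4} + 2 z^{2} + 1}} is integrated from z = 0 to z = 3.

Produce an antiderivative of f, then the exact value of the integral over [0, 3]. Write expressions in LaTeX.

Antiderivative: F(z) = \frac{- 12 z^{4} \sqrt{z^{4} + 2 z^{2} + 1} - 3 z^{2} \sqrt{z^{4} + 2 z^{2} + 1} - 36 \sqrt{z^{4} + 2 z^{2} + 1} - 1}{4 z^{4} + z^{2} + 12}; value = - \frac{12383}{460}

The integrand splits into summands that can be handled one at a time.
F(z) = \frac{- 12 z^{4} \sqrt{z^{4} + 2 z^{2} + 1} - 3 z^{2} \sqrt{z^{4} + 2 z^{2} + 1} - 36 \sqrt{z^{4} + 2 z^{2} + 1} - 1}{4 z^{4} + z^{2} + 12} is an antiderivative of f.
Check: d/dz[\frac{- 12 z^{4} \sqrt{z^{4} + 2 z^{2} + 1} - 3 z^{2} \sqrt{z^{4} + 2 z^{2} + 1} - 36 \sqrt{z^{4} + 2 z^{2} + 1} - 1}{4 z^{4} + z^{2} + 12}] = \frac{- 96 z^{11} - 144 z^{9} - 630 z^{7} - 726 z^{5} + 16 z^{3} \sqrt{z^{4} + 2 z^{2} + 1} - 1008 z^{3} + 2 z \sqrt{z^{4} + 2 z^{2} + 1} - 864 z}{16 z^{8} \sqrt{z^{4} + 2 z^{2} + 1} + 8 z^{6} \sqrt{z^{4} + 2 z^{2} + 1} + 97 z^{4} \sqrt{z^{4} + 2 z^{2} + 1} + 24 z^{2} \sqrt{z^{4} + 2 z^{2} + 1} + 144 \sqrt{z^{4} + 2 z^{2} + 1}}, which equals f(z).
F(3) = - \frac{10351}{345}; F(0) = - \frac{37}{12}.
Integral = F(3) - F(0) = - \frac{12383}{460}.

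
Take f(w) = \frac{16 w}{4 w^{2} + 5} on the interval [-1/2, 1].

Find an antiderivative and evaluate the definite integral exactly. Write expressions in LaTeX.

Antiderivative: F(w) = 2 \log{\left(2 w^{2} + \frac{5}{2} \right)}; value = - 2 \log{\left(3 \right)} + 2 \log{\left(\frac{9}{2} \right)}

The substitution u = 2 w^{2} + \frac{5}{2} works: f is exactly (dF/du)*(du/dw) for that inner function.
F(w) = 2 \log{\left(2 w^{2} + \frac{5}{2} \right)} is an antiderivative of f.
Check: d/dw[2 \log{\left(2 w^{2} + \frac{5}{2} \right)}] = \frac{16 w}{4 w^{2} + 5} = f(w).
F(1) = 2 \log{\left(\frac{9}{2} \right)}; F(-1/2) = 2 \log{\left(3 \right)}.
Integral = F(1) - F(-1/2) = - 2 \log{\left(3 \right)} + 2 \log{\left(\frac{9}{2} \right)}.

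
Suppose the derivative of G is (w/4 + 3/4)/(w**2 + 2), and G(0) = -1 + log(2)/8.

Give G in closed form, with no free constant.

G(w) = (log(w**2 + 2) + 3*sqrt(2)*atan(sqrt(2)*w/2) - 8)/8

The proposed G(w) is checked by its d/dw: the result must match the given G'(w).
A general antiderivative is log(w**2 + 2)/8 + 3*sqrt(2)*atan(sqrt(2)*w/2)/8 + C.
The condition gives C = -1 + log(2)/8 - (log(2)/8) = -1.
So G(w) = (log(w**2 + 2) + 3*sqrt(2)*atan(sqrt(2)*w/2) - 8)/8.
Check: d/dw[(log(w**2 + 2) + 3*sqrt(2)*atan(sqrt(2)*w/2) - 8)/8] = (w + 3)/(4*w**2 + 8), which equals G'(w).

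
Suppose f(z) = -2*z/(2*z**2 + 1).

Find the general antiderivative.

f matches the chain-rule pattern g'(h)*h' with inner function h(z) = 2*z**2 + 1; substituting u = h(z) collapses the integral.
Check: d/dz[-log(2*z**2 + 1)/2] = -2*z/(2*z**2 + 1) = f(z).

F(z) = -log(2*z**2 + 1)/2 + C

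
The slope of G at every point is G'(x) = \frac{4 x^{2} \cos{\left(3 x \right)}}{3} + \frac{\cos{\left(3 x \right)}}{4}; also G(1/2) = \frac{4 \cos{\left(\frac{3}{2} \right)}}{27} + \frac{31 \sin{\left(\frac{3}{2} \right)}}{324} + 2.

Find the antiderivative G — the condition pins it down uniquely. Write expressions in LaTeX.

The integrand splits into summands that can be handled one at a time.
A general antiderivative is \frac{4 x^{2} \sin{\left(3 x \right)}}{9} + \frac{8 x \cos{\left(3 x \right)}}{27} - \frac{5 \sin{\left(3 x \right)}}{324} + C.
The condition gives C = \frac{4 \cos{\left(\frac{3}{2} \right)}}{27} + \frac{31 \sin{\left(\frac{3}{2} \right)}}{324} + 2 - (\frac{4 \cos{\left(\frac{3}{2} \right)}}{27} + \frac{31 \sin{\left(\frac{3}{2} \right)}}{324}) = 2.
So G(x) = \frac{144 x^{2} \sin{\left(3 x \right)} + 96 x \cos{\left(3 x \right)} - 5 \sin{\left(3 x \right)} + 648}{324}.
Check: d/dx[\frac{144 x^{2} \sin{\left(3 x \right)} + 96 x \cos{\left(3 x \right)} - 5 \sin{\left(3 x \right)} + 648}{324}] = \frac{4 x^{2} \cos{\left(3 x \right)}}{3} + \frac{\cos{\left(3 x \right)}}{4} = G'(x).

G(x) = \frac{144 x^{2} \sin{\left(3 x \right)} + 96 x \cos{\left(3 x \right)} - 5 \sin{\left(3 x \right)} + 648}{324}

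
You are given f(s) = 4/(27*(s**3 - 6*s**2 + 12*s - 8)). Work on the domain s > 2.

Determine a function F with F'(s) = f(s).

An antiderivative is F(s) = -2/(27*(s - 2)**2).

Check any antiderivative F(s) by computing F'(s) and comparing it with f(s).
Check: d/ds[-2/(27*(s - 2)**2)] = 4/(27*s**3 - 162*s**2 + 324*s - 216), which equals f(s).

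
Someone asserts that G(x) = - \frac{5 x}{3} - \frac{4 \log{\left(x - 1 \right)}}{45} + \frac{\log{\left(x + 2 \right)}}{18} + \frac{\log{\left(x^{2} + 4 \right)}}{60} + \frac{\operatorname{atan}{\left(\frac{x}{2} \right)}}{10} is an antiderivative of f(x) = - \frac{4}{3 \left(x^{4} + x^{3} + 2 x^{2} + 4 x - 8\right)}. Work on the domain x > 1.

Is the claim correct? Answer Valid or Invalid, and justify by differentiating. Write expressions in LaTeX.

d/dx[G] = \frac{- 5 x^{4} - 5 x^{3} - 10 x^{2} - 20 x + 36}{3 x^{4} + 3 x^{3} + 6 x^{2} + 12 x - 24}
d/dx[G] - f(x) = - \frac{5}{3} != 0.

Invalid: d/dx[G] - f = - \frac{5}{3}, which is not 0.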